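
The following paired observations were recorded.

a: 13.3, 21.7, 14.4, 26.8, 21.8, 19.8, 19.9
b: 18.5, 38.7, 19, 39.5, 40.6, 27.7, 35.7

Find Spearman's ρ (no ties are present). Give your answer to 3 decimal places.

Rank a: 1, 5, 2, 7, 6, 3, 4
Rank b: 1, 5, 2, 6, 7, 3, 4
d = rank(a) − rank(b): 0, 0, 0, 1, -1, 0, 0; Σd² = 2
ρ = 1 − 6Σd² / [n(n²−1)] = 1 − 6×2 / (7×48) = 1 − 12/336 ≈ 0.964

0.964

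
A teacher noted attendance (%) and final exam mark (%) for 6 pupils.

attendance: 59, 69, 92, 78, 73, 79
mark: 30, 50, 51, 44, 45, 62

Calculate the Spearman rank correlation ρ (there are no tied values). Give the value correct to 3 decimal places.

Rank attendance: 1, 2, 6, 4, 3, 5
Rank mark: 1, 4, 5, 2, 3, 6
d = rank(attendance) − rank(mark): 0, -2, 1, 2, 0, -1; Σd² = 10
ρ = 1 − 6Σd² / [n(n²−1)] = 1 − 6×10 / (6×35) = 1 − 60/210 ≈ 0.714

0.714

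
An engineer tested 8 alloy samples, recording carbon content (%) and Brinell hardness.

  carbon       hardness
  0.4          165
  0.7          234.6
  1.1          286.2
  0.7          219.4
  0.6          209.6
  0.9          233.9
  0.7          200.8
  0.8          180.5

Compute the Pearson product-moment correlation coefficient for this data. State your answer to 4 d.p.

n = 8, Σx = 5.9, Σy = 1730, Σx² = 4.65, Σy² = 383851.22, Σxy = 1319.85
nΣxy − ΣxΣy = 10558.8 − 10207 = 351.8
nΣx² − (Σx)² = 37.2 − 34.81 = 2.39; nΣy² − (Σy)² = 3070809.76 − 2992900 = 77909.76
r = 351.8 / √(2.39 × 77909.76) = 351.8 / 431.5140 ≈ 0.8153

0.8153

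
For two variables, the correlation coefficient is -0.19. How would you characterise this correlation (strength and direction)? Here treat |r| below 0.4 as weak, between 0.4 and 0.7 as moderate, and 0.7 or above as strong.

weak negative

r = -0.19 < 0 so the relationship is negative.
|r| = 0.19, which falls in the weak range.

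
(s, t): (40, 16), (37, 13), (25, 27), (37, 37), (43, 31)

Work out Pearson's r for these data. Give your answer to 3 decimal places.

n = 5, Σs = 182, Σt = 124, Σs² = 6812, Σt² = 3484, Σst = 4498
nΣst − ΣsΣt = 22490 − 22568 = -78
nΣs² − (Σs)² = 34060 − 33124 = 936; nΣt² − (Σt)² = 17420 − 15376 = 2044
r = -78 / √(936 × 2044) = -78 / 1383.1789 ≈ -0.056

-0.056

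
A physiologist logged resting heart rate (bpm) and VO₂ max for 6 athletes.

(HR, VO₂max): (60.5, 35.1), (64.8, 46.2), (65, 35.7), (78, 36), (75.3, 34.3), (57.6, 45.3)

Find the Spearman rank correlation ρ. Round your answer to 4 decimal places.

-0.3143

Rank HR: 2, 3, 4, 6, 5, 1
Rank VO₂max: 2, 6, 3, 4, 1, 5
d = rank(HR) − rank(VO₂max): 0, -3, 1, 2, 4, -4; Σd² = 46
ρ = 1 − 6Σd² / [n(n²−1)] = 1 − 6×46 / (6×35) = 1 − 276/210 ≈ -0.3143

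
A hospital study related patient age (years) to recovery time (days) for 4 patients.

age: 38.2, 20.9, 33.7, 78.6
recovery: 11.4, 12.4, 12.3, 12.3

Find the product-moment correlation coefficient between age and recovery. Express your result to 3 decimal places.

0.057

n = 4, Σx = 171.4, Σy = 48.4, Σx² = 9209.7, Σy² = 586.3, Σxy = 2075.93
nΣxy − ΣxΣy = 8303.72 − 8295.76 = 7.96
nΣx² − (Σx)² = 36838.8 − 29377.96 = 7460.84; nΣy² − (Σy)² = 2345.2 − 2342.56 = 2.64
r = 7.96 / √(7460.84 × 2.64) = 7.96 / 140.3446 ≈ 0.057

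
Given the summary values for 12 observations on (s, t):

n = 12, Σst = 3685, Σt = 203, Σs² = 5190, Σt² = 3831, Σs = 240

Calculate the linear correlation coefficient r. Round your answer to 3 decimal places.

-0.953

r = (nΣst − ΣsΣt) / √[(nΣs² − (Σs)²)(nΣt² − (Σt)²)]
Numerator: 12×3685 − 240×203 = -4500
Denominator: √[(62280 − 57600)(45972 − 41209)] = √[4680 × 4763] = 4721.3176
r = -4500 / 4721.3176 ≈ -0.953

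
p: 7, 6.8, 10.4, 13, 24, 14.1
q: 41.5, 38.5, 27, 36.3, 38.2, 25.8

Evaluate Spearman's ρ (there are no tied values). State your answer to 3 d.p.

Rank p: 2, 1, 3, 4, 6, 5
Rank q: 6, 5, 2, 3, 4, 1
d = rank(p) − rank(q): -4, -4, 1, 1, 2, 4; Σd² = 54
ρ = 1 − 6Σd² / [n(n²−1)] = 1 − 6×54 / (6×35) = 1 − 324/210 ≈ -0.543

-0.543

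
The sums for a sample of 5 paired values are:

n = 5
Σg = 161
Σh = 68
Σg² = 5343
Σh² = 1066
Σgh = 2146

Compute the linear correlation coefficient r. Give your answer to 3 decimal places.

-0.291

r = (nΣgh − ΣgΣh) / √[(nΣg² − (Σg)²)(nΣh² − (Σh)²)]
Numerator: 5×2146 − 161×68 = -218
Denominator: √[(26715 − 25921)(5330 − 4624)] = √[794 × 706] = 748.7082
r = -218 / 748.7082 ≈ -0.291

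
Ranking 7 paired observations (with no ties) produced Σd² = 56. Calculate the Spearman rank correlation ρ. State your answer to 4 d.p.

0.0000

ρ = 1 − 6Σd² / [n(n²−1)] = 1 − 6×56 / (7×48)
  = 1 − 336/336 = 1 − 1.00000 ≈ 0.0000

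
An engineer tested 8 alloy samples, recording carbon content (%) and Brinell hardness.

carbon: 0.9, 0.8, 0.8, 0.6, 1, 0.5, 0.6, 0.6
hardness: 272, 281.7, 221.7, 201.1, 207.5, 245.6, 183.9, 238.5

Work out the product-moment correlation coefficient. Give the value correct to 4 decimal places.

0.2187

n = 8, Σx = 5.8, Σy = 1852, Σx² = 4.42, Σy² = 437008.06, Σxy = 1351.92
nΣxy − ΣxΣy = 10815.36 − 10741.6 = 73.76
nΣx² − (Σx)² = 35.36 − 33.64 = 1.72; nΣy² − (Σy)² = 3496064.48 − 3429904 = 66160.48
r = 73.76 / √(1.72 × 66160.48) = 73.76 / 337.3367 ≈ 0.2187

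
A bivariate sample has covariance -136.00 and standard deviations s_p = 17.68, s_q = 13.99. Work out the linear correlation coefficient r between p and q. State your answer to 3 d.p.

-0.550

r = Cov(p,q) / (s_p · s_q) = -136.00 / (17.68 × 13.99)
  = -136.00 / 247.3432 ≈ -0.550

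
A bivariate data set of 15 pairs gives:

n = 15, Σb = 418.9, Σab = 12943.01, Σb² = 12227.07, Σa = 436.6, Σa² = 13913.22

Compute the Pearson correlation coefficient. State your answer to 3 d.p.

r = (nΣab − ΣaΣb) / √[(nΣa² − (Σa)²)(nΣb² − (Σb)²)]
Numerator: 15×12943.01 − 436.6×418.9 = 11253.41
Denominator: √[(208698.3 − 190619.56)(183406.05 − 175477.21)] = √[18078.74 × 7928.84] = 11972.6119
r = 11253.41 / 11972.6119 ≈ 0.940

0.940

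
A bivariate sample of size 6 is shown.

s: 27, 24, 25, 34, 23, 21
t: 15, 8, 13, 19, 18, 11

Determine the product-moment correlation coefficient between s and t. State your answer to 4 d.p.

n = 6, Σs = 154, Σt = 84, Σs² = 4056, Σt² = 1264, Σst = 2213
nΣst − ΣsΣt = 13278 − 12936 = 342
nΣs² − (Σs)² = 24336 − 23716 = 620; nΣt² − (Σt)² = 7584 − 7056 = 528
r = 342 / √(620 × 528) = 342 / 572.1538 ≈ 0.5977

0.5977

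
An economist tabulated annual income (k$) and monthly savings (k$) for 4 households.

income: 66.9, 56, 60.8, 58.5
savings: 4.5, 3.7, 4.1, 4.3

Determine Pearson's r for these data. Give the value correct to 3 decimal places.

n = 4, Σx = 242.2, Σy = 16.6, Σx² = 14730.5, Σy² = 69.24, Σxy = 1009.08
nΣxy − ΣxΣy = 4036.32 − 4020.52 = 15.8
nΣx² − (Σx)² = 58922 − 58660.84 = 261.16; nΣy² − (Σy)² = 276.96 − 275.56 = 1.4
r = 15.8 / √(261.16 × 1.4) = 15.8 / 19.1213 ≈ 0.826

0.826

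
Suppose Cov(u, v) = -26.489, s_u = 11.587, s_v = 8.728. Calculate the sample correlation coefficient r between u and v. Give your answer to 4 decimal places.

-0.2619

r = Cov(u,v) / (s_u · s_v) = -26.489 / (11.587 × 8.728)
  = -26.489 / 101.1313 ≈ -0.2619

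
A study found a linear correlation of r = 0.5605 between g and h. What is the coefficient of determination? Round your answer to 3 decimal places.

0.314

r² = (0.5605)² = 0.314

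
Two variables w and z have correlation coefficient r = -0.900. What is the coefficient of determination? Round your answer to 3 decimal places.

r² = (-0.900)² = 0.810

0.810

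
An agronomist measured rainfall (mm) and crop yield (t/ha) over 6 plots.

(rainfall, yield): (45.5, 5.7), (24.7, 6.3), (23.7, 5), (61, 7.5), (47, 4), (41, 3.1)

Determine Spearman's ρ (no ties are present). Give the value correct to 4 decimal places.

0.2571

Rank rainfall: 4, 2, 1, 6, 5, 3
Rank yield: 4, 5, 3, 6, 2, 1
d = rank(rainfall) − rank(yield): 0, -3, -2, 0, 3, 2; Σd² = 26
ρ = 1 − 6Σd² / [n(n²−1)] = 1 − 6×26 / (6×35) = 1 − 156/210 ≈ 0.2571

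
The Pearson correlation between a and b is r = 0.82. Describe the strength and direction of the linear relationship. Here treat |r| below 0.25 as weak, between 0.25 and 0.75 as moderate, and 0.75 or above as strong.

r = 0.82 > 0 so the relationship is positive.
|r| = 0.82, which falls in the strong range.

strong positive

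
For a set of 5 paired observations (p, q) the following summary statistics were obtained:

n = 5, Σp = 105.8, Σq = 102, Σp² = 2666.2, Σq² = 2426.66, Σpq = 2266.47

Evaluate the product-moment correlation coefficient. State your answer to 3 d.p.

r = (nΣpq − ΣpΣq) / √[(nΣp² − (Σp)²)(nΣq² − (Σq)²)]
Numerator: 5×2266.47 − 105.8×102 = 540.75
Denominator: √[(13331 − 11193.64)(12133.3 − 10404)] = √[2137.36 × 1729.3] = 1922.5339
r = 540.75 / 1922.5339 ≈ 0.281

0.281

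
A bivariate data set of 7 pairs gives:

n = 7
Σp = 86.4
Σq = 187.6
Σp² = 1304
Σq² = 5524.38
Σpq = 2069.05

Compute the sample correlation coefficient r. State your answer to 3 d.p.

-0.717

r = (nΣpq − ΣpΣq) / √[(nΣp² − (Σp)²)(nΣq² − (Σq)²)]
Numerator: 7×2069.05 − 86.4×187.6 = -1725.29
Denominator: √[(9128 − 7464.96)(38670.66 − 35193.76)] = √[1663.04 × 3476.9] = 2404.6255
r = -1725.29 / 2404.6255 ≈ -0.717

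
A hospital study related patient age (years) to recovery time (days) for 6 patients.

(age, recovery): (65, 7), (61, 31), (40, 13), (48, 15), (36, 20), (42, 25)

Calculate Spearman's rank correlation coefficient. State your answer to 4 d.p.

-0.1429

Rank age: 6, 5, 2, 4, 1, 3
Rank recovery: 1, 6, 2, 3, 4, 5
d = rank(age) − rank(recovery): 5, -1, 0, 1, -3, -2; Σd² = 40
ρ = 1 − 6Σd² / [n(n²−1)] = 1 − 6×40 / (6×35) = 1 − 240/210 ≈ -0.1429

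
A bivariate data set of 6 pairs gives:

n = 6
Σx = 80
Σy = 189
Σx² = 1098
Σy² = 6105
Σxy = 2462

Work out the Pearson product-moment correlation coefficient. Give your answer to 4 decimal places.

-0.8418

r = (nΣxy − ΣxΣy) / √[(nΣx² − (Σx)²)(nΣy² − (Σy)²)]
Numerator: 6×2462 − 80×189 = -348
Denominator: √[(6588 − 6400)(36630 − 35721)] = √[188 × 909] = 413.3909
r = -348 / 413.3909 ≈ -0.8418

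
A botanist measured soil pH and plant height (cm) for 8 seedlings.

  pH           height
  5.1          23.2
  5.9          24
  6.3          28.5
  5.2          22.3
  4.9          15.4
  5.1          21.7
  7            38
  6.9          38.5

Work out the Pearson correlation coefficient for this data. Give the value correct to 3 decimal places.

n = 8, Σx = 46.4, Σy = 211.6, Σx² = 274.18, Σy² = 6058.08, Σxy = 1273.21
nΣxy − ΣxΣy = 10185.68 − 9818.24 = 367.44
nΣx² − (Σx)² = 2193.44 − 2152.96 = 40.48; nΣy² − (Σy)² = 48464.64 − 44774.56 = 3690.08
r = 367.44 / √(40.48 × 3690.08) = 367.44 / 386.4899 ≈ 0.951

0.951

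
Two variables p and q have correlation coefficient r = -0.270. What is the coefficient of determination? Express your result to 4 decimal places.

0.0729

r² = (-0.270)² = 0.0729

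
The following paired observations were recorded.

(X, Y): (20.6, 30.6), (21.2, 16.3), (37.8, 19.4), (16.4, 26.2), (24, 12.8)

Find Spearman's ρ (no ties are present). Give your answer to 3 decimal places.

Rank X: 2, 3, 5, 1, 4
Rank Y: 5, 2, 3, 4, 1
d = rank(X) − rank(Y): -3, 1, 2, -3, 3; Σd² = 32
ρ = 1 − 6Σd² / [n(n²−1)] = 1 − 6×32 / (5×24) = 1 − 192/120 ≈ -0.600

-0.600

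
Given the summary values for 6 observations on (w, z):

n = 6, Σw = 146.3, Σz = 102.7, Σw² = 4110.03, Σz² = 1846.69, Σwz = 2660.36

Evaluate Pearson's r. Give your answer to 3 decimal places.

r = (nΣwz − ΣwΣz) / √[(nΣw² − (Σw)²)(nΣz² − (Σz)²)]
Numerator: 6×2660.36 − 146.3×102.7 = 937.15
Denominator: √[(24660.18 − 21403.69)(11080.14 − 10547.29)] = √[3256.49 × 532.85] = 1317.2778
r = 937.15 / 1317.2778 ≈ 0.711

0.711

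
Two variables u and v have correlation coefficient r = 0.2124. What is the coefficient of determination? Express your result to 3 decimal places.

r² = (0.2124)² = 0.045

0.045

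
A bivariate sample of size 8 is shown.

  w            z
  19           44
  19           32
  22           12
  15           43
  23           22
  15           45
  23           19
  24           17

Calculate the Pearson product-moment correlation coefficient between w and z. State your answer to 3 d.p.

-0.891

n = 8, Σw = 160, Σz = 234, Σw² = 3290, Σz² = 8112, Σwz = 4379
nΣwz − ΣwΣz = 35032 − 37440 = -2408
nΣw² − (Σw)² = 26320 − 25600 = 720; nΣz² − (Σz)² = 64896 − 54756 = 10140
r = -2408 / √(720 × 10140) = -2408 / 2701.9993 ≈ -0.891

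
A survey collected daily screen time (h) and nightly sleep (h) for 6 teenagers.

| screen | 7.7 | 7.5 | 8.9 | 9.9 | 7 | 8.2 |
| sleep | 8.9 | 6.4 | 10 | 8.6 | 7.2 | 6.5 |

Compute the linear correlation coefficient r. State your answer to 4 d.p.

0.5277

n = 6, Σx = 49.2, Σy = 47.6, Σx² = 409, Σy² = 388.22, Σxy = 394.37
nΣxy − ΣxΣy = 2366.22 − 2341.92 = 24.3
nΣx² − (Σx)² = 2454 − 2420.64 = 33.36; nΣy² − (Σy)² = 2329.32 − 2265.76 = 63.56
r = 24.3 / √(33.36 × 63.56) = 24.3 / 46.0474 ≈ 0.5277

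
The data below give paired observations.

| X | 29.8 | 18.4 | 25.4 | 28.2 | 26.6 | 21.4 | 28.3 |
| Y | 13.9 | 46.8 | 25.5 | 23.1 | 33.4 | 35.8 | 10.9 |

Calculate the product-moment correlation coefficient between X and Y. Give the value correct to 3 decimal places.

n = 7, ΣX = 178.1, ΣY = 189.4, ΣX² = 4633.41, ΣY² = 6083.32, ΣXY = 4537.49
nΣXY − ΣXΣY = 31762.43 − 33732.14 = -1969.71
nΣX² − (ΣX)² = 32433.87 − 31719.61 = 714.26; nΣY² − (ΣY)² = 42583.24 − 35872.36 = 6710.88
r = -1969.71 / √(714.26 × 6710.88) = -1969.71 / 2189.3636 ≈ -0.900

-0.900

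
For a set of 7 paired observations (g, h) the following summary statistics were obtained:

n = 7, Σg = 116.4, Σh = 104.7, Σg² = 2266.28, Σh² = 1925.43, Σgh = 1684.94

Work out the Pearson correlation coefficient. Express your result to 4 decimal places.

-0.1626

r = (nΣgh − ΣgΣh) / √[(nΣg² − (Σg)²)(nΣh² − (Σh)²)]
Numerator: 7×1684.94 − 116.4×104.7 = -392.5
Denominator: √[(15863.96 − 13548.96)(13478.01 − 10962.09)] = √[2315 × 2515.92] = 2413.3700
r = -392.5 / 2413.3700 ≈ -0.1626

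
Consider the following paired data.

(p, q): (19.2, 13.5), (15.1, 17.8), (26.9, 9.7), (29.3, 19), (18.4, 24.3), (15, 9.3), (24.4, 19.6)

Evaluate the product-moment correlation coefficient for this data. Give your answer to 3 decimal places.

0.064

n = 7, Σp = 148.3, Σq = 113.2, Σp² = 3337.67, Σq² = 2015.32, Σpq = 2410.47
nΣpq − ΣpΣq = 16873.29 − 16787.56 = 85.73
nΣp² − (Σp)² = 23363.69 − 21992.89 = 1370.8; nΣq² − (Σq)² = 14107.24 − 12814.24 = 1293
r = 85.73 / √(1370.8 × 1293) = 85.73 / 1331.3318 ≈ 0.064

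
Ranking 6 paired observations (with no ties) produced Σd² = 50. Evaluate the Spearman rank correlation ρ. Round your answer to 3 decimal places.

-0.429

ρ = 1 − 6Σd² / [n(n²−1)] = 1 − 6×50 / (6×35)
  = 1 − 300/210 = 1 − 1.4286 ≈ -0.429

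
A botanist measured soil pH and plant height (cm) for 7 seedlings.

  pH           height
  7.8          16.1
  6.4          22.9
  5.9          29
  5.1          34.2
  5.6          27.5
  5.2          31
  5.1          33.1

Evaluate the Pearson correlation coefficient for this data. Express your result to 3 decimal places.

n = 7, Σx = 41.1, Σy = 193.8, Σx² = 247.03, Σy² = 5607.12, Σxy = 1101.67
nΣxy − ΣxΣy = 7711.69 − 7965.18 = -253.49
nΣx² − (Σx)² = 1729.21 − 1689.21 = 40; nΣy² − (Σy)² = 39249.84 − 37558.44 = 1691.4
r = -253.49 / √(40 × 1691.4) = -253.49 / 260.1077 ≈ -0.975

-0.975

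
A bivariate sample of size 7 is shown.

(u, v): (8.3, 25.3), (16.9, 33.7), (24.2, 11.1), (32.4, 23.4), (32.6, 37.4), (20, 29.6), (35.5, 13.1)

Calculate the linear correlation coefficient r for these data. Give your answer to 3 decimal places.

n = 7, Σu = 169.9, Σv = 173.6, Σu² = 4712.91, Σv² = 4893.08, Σuv = 4082.59
nΣuv − ΣuΣv = 28578.13 − 29494.64 = -916.51
nΣu² − (Σu)² = 32990.37 − 28866.01 = 4124.36; nΣv² − (Σv)² = 34251.56 − 30136.96 = 4114.6
r = -916.51 / √(4124.36 × 4114.6) = -916.51 / 4119.4771 ≈ -0.222

-0.222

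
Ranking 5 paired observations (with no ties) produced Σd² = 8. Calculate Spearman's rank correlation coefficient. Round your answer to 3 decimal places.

0.600

ρ = 1 − 6Σd² / [n(n²−1)] = 1 − 6×8 / (5×24)
  = 1 − 48/120 = 1 − 0.4000 ≈ 0.600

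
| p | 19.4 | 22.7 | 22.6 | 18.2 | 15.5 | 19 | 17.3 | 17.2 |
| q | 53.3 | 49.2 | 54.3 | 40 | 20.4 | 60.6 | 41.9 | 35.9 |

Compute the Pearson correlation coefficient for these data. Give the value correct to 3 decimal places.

n = 8, Σp = 151.9, Σq = 355.6, Σp² = 2930.03, Σq² = 16942.96, Σpq = 6915.99
nΣpq − ΣpΣq = 55327.92 − 54015.64 = 1312.28
nΣp² − (Σp)² = 23440.24 − 23073.61 = 366.63; nΣq² − (Σq)² = 135543.68 − 126451.36 = 9092.32
r = 1312.28 / √(366.63 × 9092.32) = 1312.28 / 1825.7922 ≈ 0.719

0.719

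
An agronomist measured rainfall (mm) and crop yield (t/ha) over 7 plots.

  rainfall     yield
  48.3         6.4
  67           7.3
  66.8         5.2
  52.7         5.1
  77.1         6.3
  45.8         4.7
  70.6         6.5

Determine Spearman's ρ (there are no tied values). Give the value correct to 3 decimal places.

0.571

Rank rainfall: 2, 5, 4, 3, 7, 1, 6
Rank yield: 5, 7, 3, 2, 4, 1, 6
d = rank(rainfall) − rank(yield): -3, -2, 1, 1, 3, 0, 0; Σd² = 24
ρ = 1 − 6Σd² / [n(n²−1)] = 1 − 6×24 / (7×48) = 1 − 144/336 ≈ 0.571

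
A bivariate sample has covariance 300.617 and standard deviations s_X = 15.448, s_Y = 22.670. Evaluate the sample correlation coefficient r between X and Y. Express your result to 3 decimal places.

0.858

r = Cov(X,Y) / (s_X · s_Y) = 300.617 / (15.448 × 22.670)
  = 300.617 / 350.2062 ≈ 0.858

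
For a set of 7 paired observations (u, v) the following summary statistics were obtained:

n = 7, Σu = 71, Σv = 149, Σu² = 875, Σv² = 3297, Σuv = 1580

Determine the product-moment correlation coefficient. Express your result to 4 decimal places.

r = (nΣuv − ΣuΣv) / √[(nΣu² − (Σu)²)(nΣv² − (Σv)²)]
Numerator: 7×1580 − 71×149 = 481
Denominator: √[(6125 − 5041)(23079 − 22201)] = √[1084 × 878] = 975.5778
r = 481 / 975.5778 ≈ 0.4930

0.4930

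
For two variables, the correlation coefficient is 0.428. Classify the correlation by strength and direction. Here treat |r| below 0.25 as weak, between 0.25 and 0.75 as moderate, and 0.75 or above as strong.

r = 0.428 > 0 so the relationship is positive.
|r| = 0.428, which falls in the moderate range.

moderate positive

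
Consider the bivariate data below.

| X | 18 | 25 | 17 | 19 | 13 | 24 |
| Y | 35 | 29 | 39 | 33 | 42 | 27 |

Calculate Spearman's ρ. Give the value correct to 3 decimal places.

-0.943

Rank X: 3, 6, 2, 4, 1, 5
Rank Y: 4, 2, 5, 3, 6, 1
d = rank(X) − rank(Y): -1, 4, -3, 1, -5, 4; Σd² = 68
ρ = 1 − 6Σd² / [n(n²−1)] = 1 − 6×68 / (6×35) = 1 − 408/210 ≈ -0.943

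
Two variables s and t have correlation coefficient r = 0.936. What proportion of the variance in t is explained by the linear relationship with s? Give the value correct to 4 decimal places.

r² = (0.936)² = 0.8761

0.8761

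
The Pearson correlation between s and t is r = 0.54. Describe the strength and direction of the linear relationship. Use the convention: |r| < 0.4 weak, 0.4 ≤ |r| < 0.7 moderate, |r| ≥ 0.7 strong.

r = 0.54 > 0 so the relationship is positive.
|r| = 0.54, which falls in the moderate range.

moderate positive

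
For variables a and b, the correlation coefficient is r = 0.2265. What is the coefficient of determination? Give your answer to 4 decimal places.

r² = (0.2265)² = 0.0513

0.0513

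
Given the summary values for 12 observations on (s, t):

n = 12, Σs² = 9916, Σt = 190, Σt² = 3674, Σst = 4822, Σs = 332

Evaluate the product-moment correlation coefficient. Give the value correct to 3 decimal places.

-0.623

r = (nΣst − ΣsΣt) / √[(nΣs² − (Σs)²)(nΣt² − (Σt)²)]
Numerator: 12×4822 − 332×190 = -5216
Denominator: √[(118992 − 110224)(44088 − 36100)] = √[8768 × 7988] = 8368.9177
r = -5216 / 8368.9177 ≈ -0.623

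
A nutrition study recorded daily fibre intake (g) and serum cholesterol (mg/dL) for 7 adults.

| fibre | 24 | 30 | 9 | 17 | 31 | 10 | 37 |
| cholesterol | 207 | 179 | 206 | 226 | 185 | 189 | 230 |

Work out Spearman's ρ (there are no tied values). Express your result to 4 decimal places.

0.0714

Rank fibre: 4, 5, 1, 3, 6, 2, 7
Rank cholesterol: 5, 1, 4, 6, 2, 3, 7
d = rank(fibre) − rank(cholesterol): -1, 4, -3, -3, 4, -1, 0; Σd² = 52
ρ = 1 − 6Σd² / [n(n²−1)] = 1 − 6×52 / (7×48) = 1 − 312/336 ≈ 0.0714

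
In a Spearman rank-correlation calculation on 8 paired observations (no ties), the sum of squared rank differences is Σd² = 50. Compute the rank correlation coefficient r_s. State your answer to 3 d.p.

0.405

ρ = 1 − 6Σd² / [n(n²−1)] = 1 − 6×50 / (8×63)
  = 1 − 300/504 = 1 − 0.5952 ≈ 0.405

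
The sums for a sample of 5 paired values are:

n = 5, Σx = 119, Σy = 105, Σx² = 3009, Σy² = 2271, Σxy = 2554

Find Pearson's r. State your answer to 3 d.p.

r = (nΣxy − ΣxΣy) / √[(nΣx² − (Σx)²)(nΣy² − (Σy)²)]
Numerator: 5×2554 − 119×105 = 275
Denominator: √[(15045 − 14161)(11355 − 11025)] = √[884 × 330] = 540.1111
r = 275 / 540.1111 ≈ 0.509

0.509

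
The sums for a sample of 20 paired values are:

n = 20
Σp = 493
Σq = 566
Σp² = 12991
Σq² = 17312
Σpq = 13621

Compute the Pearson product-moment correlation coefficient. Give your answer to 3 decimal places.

r = (nΣpq − ΣpΣq) / √[(nΣp² − (Σp)²)(nΣq² − (Σq)²)]
Numerator: 20×13621 − 493×566 = -6618
Denominator: √[(259820 − 243049)(346240 − 320356)] = √[16771 × 25884] = 20835.0801
r = -6618 / 20835.0801 ≈ -0.318

-0.318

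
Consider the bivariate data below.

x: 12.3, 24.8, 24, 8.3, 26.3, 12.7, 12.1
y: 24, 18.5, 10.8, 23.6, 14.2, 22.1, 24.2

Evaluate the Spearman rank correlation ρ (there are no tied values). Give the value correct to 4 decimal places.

-0.7857

Rank x: 3, 6, 5, 1, 7, 4, 2
Rank y: 6, 3, 1, 5, 2, 4, 7
d = rank(x) − rank(y): -3, 3, 4, -4, 5, 0, -5; Σd² = 100
ρ = 1 − 6Σd² / [n(n²−1)] = 1 − 6×100 / (7×48) = 1 − 600/336 ≈ -0.7857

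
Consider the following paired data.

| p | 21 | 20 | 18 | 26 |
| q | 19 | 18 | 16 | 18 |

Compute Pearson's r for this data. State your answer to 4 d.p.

n = 4, Σp = 85, Σq = 71, Σp² = 1841, Σq² = 1265, Σpq = 1515
nΣpq − ΣpΣq = 6060 − 6035 = 25
nΣp² − (Σp)² = 7364 − 7225 = 139; nΣq² − (Σq)² = 5060 − 5041 = 19
r = 25 / √(139 × 19) = 25 / 51.3907 ≈ 0.4865

0.4865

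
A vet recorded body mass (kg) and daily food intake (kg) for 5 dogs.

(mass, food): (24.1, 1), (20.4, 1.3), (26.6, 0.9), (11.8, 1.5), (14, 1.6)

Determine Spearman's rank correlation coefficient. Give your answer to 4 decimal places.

Rank mass: 4, 3, 5, 1, 2
Rank food: 2, 3, 1, 4, 5
d = rank(mass) − rank(food): 2, 0, 4, -3, -3; Σd² = 38
ρ = 1 − 6Σd² / [n(n²−1)] = 1 − 6×38 / (5×24) = 1 − 228/120 ≈ -0.9000

-0.9000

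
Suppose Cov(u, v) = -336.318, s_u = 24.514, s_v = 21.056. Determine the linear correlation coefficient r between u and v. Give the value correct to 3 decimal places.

-0.652

r = Cov(u,v) / (s_u · s_v) = -336.318 / (24.514 × 21.056)
  = -336.318 / 516.1668 ≈ -0.652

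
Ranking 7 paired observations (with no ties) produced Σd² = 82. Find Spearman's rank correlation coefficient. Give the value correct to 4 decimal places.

-0.4643

ρ = 1 − 6Σd² / [n(n²−1)] = 1 − 6×82 / (7×48)
  = 1 − 492/336 = 1 − 1.46429 ≈ -0.4643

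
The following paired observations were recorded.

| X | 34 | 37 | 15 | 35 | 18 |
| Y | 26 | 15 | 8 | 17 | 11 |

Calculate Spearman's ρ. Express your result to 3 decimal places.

0.600

Rank X: 3, 5, 1, 4, 2
Rank Y: 5, 3, 1, 4, 2
d = rank(X) − rank(Y): -2, 2, 0, 0, 0; Σd² = 8
ρ = 1 − 6Σd² / [n(n²−1)] = 1 − 6×8 / (5×24) = 1 − 48/120 ≈ 0.600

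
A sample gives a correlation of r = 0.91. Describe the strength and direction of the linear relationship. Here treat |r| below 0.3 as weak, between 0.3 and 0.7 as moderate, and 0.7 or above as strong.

r = 0.91 > 0 so the relationship is positive.
|r| = 0.91, which falls in the strong range.

strong positive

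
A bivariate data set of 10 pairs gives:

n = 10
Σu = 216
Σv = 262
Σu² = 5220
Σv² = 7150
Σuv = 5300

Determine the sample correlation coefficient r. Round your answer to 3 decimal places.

-0.903

r = (nΣuv − ΣuΣv) / √[(nΣu² − (Σu)²)(nΣv² − (Σv)²)]
Numerator: 10×5300 − 216×262 = -3592
Denominator: √[(52200 − 46656)(71500 − 68644)] = √[5544 × 2856] = 3979.1537
r = -3592 / 3979.1537 ≈ -0.903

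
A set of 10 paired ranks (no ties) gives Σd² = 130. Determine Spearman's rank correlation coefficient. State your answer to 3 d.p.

0.212

ρ = 1 − 6Σd² / [n(n²−1)] = 1 − 6×130 / (10×99)
  = 1 − 780/990 = 1 − 0.7879 ≈ 0.212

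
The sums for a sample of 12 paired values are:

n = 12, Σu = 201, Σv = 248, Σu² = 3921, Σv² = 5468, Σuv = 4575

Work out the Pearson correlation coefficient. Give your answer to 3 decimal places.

r = (nΣuv − ΣuΣv) / √[(nΣu² − (Σu)²)(nΣv² − (Σv)²)]
Numerator: 12×4575 − 201×248 = 5052
Denominator: √[(47052 − 40401)(65616 − 61504)] = √[6651 × 4112] = 5229.6187
r = 5052 / 5229.6187 ≈ 0.966

0.966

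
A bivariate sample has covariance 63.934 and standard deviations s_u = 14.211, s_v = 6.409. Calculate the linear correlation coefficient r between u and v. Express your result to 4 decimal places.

0.7020

r = Cov(u,v) / (s_u · s_v) = 63.934 / (14.211 × 6.409)
  = 63.934 / 91.0783 ≈ 0.7020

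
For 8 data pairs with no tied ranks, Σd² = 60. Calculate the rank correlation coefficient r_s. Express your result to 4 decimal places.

ρ = 1 − 6Σd² / [n(n²−1)] = 1 − 6×60 / (8×63)
  = 1 − 360/504 = 1 − 0.71429 ≈ 0.2857

0.2857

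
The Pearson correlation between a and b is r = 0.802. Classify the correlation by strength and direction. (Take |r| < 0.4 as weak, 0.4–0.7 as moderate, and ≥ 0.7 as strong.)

r = 0.802 > 0 so the relationship is positive.
|r| = 0.802, which falls in the strong range.

strong positive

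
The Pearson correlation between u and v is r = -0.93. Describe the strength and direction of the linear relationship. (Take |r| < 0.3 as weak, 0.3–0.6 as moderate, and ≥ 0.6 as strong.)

strong negative

r = -0.93 < 0 so the relationship is negative.
|r| = 0.93, which falls in the strong range.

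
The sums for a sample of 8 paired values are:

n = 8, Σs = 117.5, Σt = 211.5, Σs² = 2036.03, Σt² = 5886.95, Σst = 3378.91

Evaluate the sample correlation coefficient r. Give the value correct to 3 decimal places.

0.900

r = (nΣst − ΣsΣt) / √[(nΣs² − (Σs)²)(nΣt² − (Σt)²)]
Numerator: 8×3378.91 − 117.5×211.5 = 2180.03
Denominator: √[(16288.24 − 13806.25)(47095.6 − 44732.25)] = √[2481.99 × 2363.35] = 2421.9437
r = 2180.03 / 2421.9437 ≈ 0.900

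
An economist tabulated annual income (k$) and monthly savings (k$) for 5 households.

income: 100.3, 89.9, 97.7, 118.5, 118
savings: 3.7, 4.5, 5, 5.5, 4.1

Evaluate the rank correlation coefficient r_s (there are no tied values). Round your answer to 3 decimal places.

0.200

Rank income: 3, 1, 2, 5, 4
Rank savings: 1, 3, 4, 5, 2
d = rank(income) − rank(savings): 2, -2, -2, 0, 2; Σd² = 16
ρ = 1 − 6Σd² / [n(n²−1)] = 1 − 6×16 / (5×24) = 1 − 96/120 ≈ 0.200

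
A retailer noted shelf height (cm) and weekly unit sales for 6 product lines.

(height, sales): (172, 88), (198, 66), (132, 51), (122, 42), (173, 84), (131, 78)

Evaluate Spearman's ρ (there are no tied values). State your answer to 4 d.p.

0.4857

Rank height: 4, 6, 3, 1, 5, 2
Rank sales: 6, 3, 2, 1, 5, 4
d = rank(height) − rank(sales): -2, 3, 1, 0, 0, -2; Σd² = 18
ρ = 1 − 6Σd² / [n(n²−1)] = 1 − 6×18 / (6×35) = 1 − 108/210 ≈ 0.4857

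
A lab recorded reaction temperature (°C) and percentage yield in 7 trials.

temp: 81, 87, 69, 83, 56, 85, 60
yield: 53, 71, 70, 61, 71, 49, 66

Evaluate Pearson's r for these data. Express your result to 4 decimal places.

n = 7, Σx = 521, Σy = 441, Σx² = 39741, Σy² = 28269, Σxy = 32464
nΣxy − ΣxΣy = 227248 − 229761 = -2513
nΣx² − (Σx)² = 278187 − 271441 = 6746; nΣy² − (Σy)² = 197883 − 194481 = 3402
r = -2513 / √(6746 × 3402) = -2513 / 4790.6046 ≈ -0.5246

-0.5246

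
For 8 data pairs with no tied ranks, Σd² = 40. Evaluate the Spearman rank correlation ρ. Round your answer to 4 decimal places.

ρ = 1 − 6Σd² / [n(n²−1)] = 1 − 6×40 / (8×63)
  = 1 − 240/504 = 1 − 0.47619 ≈ 0.5238

0.5238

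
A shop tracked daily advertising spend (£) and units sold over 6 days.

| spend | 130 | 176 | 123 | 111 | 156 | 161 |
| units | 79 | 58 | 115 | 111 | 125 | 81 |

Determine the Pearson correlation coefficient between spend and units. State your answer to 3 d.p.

n = 6, Σx = 857, Σy = 569, Σx² = 125583, Σy² = 57337, Σxy = 79485
nΣxy − ΣxΣy = 476910 − 487633 = -10723
nΣx² − (Σx)² = 753498 − 734449 = 19049; nΣy² − (Σy)² = 344022 − 323761 = 20261
r = -10723 / √(19049 × 20261) = -10723 / 19645.6557 ≈ -0.546

-0.546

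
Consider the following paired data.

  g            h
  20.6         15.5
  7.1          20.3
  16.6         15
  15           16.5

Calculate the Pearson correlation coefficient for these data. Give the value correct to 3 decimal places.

n = 4, Σg = 59.3, Σh = 67.3, Σg² = 975.33, Σh² = 1149.59, Σgh = 959.93
nΣgh − ΣgΣh = 3839.72 − 3990.89 = -151.17
nΣg² − (Σg)² = 3901.32 − 3516.49 = 384.83; nΣh² − (Σh)² = 4598.36 − 4529.29 = 69.07
r = -151.17 / √(384.83 × 69.07) = -151.17 / 163.0344 ≈ -0.927

-0.927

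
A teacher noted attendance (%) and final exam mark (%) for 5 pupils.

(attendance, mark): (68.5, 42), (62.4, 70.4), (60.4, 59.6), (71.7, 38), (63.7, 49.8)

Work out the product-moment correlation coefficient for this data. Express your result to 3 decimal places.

n = 5, Σx = 326.7, Σy = 259.8, Σx² = 21432.75, Σy² = 14196.36, Σxy = 16766.66
nΣxy − ΣxΣy = 83833.3 − 84876.66 = -1043.36
nΣx² − (Σx)² = 107163.75 − 106732.89 = 430.86; nΣy² − (Σy)² = 70981.8 − 67496.04 = 3485.76
r = -1043.36 / √(430.86 × 3485.76) = -1043.36 / 1225.5099 ≈ -0.851

-0.851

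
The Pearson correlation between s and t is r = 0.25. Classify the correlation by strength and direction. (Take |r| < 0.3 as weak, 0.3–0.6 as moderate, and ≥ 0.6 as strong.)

r = 0.25 > 0 so the relationship is positive.
|r| = 0.25, which falls in the weak range.

weak positive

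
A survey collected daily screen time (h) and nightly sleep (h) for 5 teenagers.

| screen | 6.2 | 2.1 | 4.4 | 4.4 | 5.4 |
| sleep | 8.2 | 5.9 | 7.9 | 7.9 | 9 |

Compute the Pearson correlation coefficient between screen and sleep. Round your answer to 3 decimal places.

0.895

n = 5, Σx = 22.5, Σy = 38.9, Σx² = 110.73, Σy² = 307.87, Σxy = 181.35
nΣxy − ΣxΣy = 906.75 − 875.25 = 31.5
nΣx² − (Σx)² = 553.65 − 506.25 = 47.4; nΣy² − (Σy)² = 1539.35 − 1513.21 = 26.14
r = 31.5 / √(47.4 × 26.14) = 31.5 / 35.1999 ≈ 0.895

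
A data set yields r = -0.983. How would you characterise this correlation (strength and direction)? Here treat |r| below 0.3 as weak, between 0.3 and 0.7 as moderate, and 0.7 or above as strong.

r = -0.983 < 0 so the relationship is negative.
|r| = 0.983, which falls in the strong range.

strong negative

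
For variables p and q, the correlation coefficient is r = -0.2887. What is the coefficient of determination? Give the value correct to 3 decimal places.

0.083

r² = (-0.2887)² = 0.083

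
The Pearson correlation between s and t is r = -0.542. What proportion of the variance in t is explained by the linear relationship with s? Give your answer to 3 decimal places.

0.294

r² = (-0.542)² = 0.294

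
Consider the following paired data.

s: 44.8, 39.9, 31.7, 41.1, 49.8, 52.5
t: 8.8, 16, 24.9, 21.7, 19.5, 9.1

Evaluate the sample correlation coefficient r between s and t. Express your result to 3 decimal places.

-0.673

n = 6, Σs = 259.8, Σt = 100, Σs² = 11529.44, Σt² = 1887.4, Σst = 4162.69
nΣst − ΣsΣt = 24976.14 − 25980 = -1003.86
nΣs² − (Σs)² = 69176.64 − 67496.04 = 1680.6; nΣt² − (Σt)² = 11324.4 − 10000 = 1324.4
r = -1003.86 / √(1680.6 × 1324.4) = -1003.86 / 1491.9070 ≈ -0.673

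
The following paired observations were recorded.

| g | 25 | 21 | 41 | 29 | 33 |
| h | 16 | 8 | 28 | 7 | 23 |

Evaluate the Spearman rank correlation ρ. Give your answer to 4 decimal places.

Rank g: 2, 1, 5, 3, 4
Rank h: 3, 2, 5, 1, 4
d = rank(g) − rank(h): -1, -1, 0, 2, 0; Σd² = 6
ρ = 1 − 6Σd² / [n(n²−1)] = 1 − 6×6 / (5×24) = 1 − 36/120 ≈ 0.7000

0.7000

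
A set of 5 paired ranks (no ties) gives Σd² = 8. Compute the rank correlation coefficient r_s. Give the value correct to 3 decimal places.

ρ = 1 − 6Σd² / [n(n²−1)] = 1 − 6×8 / (5×24)
  = 1 − 48/120 = 1 − 0.4000 ≈ 0.600

0.600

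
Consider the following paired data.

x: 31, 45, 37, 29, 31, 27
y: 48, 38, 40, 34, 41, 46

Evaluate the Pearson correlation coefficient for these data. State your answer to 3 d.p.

-0.330

n = 6, Σx = 200, Σy = 247, Σx² = 6886, Σy² = 10301, Σxy = 8177
nΣxy − ΣxΣy = 49062 − 49400 = -338
nΣx² − (Σx)² = 41316 − 40000 = 1316; nΣy² − (Σy)² = 61806 − 61009 = 797
r = -338 / √(1316 × 797) = -338 / 1024.1348 ≈ -0.330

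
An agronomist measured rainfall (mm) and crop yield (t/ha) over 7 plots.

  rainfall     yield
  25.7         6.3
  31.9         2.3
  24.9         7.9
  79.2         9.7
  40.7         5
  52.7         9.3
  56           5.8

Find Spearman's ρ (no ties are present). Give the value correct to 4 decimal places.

Rank rainfall: 2, 3, 1, 7, 4, 5, 6
Rank yield: 4, 1, 5, 7, 2, 6, 3
d = rank(rainfall) − rank(yield): -2, 2, -4, 0, 2, -1, 3; Σd² = 38
ρ = 1 − 6Σd² / [n(n²−1)] = 1 − 6×38 / (7×48) = 1 − 228/336 ≈ 0.3214

0.3214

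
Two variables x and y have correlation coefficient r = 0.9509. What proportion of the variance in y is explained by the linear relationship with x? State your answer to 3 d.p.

r² = (0.9509)² = 0.904

0.904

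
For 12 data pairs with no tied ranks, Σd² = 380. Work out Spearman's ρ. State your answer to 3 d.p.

ρ = 1 − 6Σd² / [n(n²−1)] = 1 − 6×380 / (12×143)
  = 1 − 2280/1716 = 1 − 1.3287 ≈ -0.329

-0.329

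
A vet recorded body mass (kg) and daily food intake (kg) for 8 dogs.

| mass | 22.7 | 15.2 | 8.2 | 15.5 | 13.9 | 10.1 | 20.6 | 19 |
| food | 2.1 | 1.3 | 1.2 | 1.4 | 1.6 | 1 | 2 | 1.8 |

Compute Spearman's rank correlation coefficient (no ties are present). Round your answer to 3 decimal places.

Rank mass: 8, 4, 1, 5, 3, 2, 7, 6
Rank food: 8, 3, 2, 4, 5, 1, 7, 6
d = rank(mass) − rank(food): 0, 1, -1, 1, -2, 1, 0, 0; Σd² = 8
ρ = 1 − 6Σd² / [n(n²−1)] = 1 − 6×8 / (8×63) = 1 − 48/504 ≈ 0.905

0.905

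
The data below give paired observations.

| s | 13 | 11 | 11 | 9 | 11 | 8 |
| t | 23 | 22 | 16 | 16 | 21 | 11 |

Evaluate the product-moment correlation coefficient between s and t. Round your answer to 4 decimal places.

n = 6, Σs = 63, Σt = 109, Σs² = 677, Σt² = 2087, Σst = 1180
nΣst − ΣsΣt = 7080 − 6867 = 213
nΣs² − (Σs)² = 4062 − 3969 = 93; nΣt² − (Σt)² = 12522 − 11881 = 641
r = 213 / √(93 × 641) = 213 / 244.1577 ≈ 0.8724

0.8724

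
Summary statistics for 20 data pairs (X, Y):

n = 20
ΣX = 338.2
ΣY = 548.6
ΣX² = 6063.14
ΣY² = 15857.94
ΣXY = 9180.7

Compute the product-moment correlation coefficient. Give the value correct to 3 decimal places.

r = (nΣXY − ΣXΣY) / √[(nΣX² − (ΣX)²)(nΣY² − (ΣY)²)]
Numerator: 20×9180.7 − 338.2×548.6 = -1922.52
Denominator: √[(121262.8 − 114379.24)(317158.8 − 300961.96)] = √[6883.56 × 16196.84] = 10558.9734
r = -1922.52 / 10558.9734 ≈ -0.182

-0.182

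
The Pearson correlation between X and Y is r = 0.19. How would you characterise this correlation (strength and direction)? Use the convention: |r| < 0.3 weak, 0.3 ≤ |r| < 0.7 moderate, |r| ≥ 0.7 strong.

r = 0.19 > 0 so the relationship is positive.
|r| = 0.19, which falls in the weak range.

weak positive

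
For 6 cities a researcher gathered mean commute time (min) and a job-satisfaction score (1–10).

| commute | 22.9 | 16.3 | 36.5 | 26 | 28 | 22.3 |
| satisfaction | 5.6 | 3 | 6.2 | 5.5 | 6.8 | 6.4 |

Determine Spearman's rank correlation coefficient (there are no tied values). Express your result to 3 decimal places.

0.486

Rank commute: 3, 1, 6, 4, 5, 2
Rank satisfaction: 3, 1, 4, 2, 6, 5
d = rank(commute) − rank(satisfaction): 0, 0, 2, 2, -1, -3; Σd² = 18
ρ = 1 − 6Σd² / [n(n²−1)] = 1 − 6×18 / (6×35) = 1 − 108/210 ≈ 0.486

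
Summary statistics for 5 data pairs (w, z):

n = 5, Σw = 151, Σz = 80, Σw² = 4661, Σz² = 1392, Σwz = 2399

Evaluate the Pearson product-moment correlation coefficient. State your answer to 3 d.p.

r = (nΣwz − ΣwΣz) / √[(nΣw² − (Σw)²)(nΣz² − (Σz)²)]
Numerator: 5×2399 − 151×80 = -85
Denominator: √[(23305 − 22801)(6960 − 6400)] = √[504 × 560] = 531.2626
r = -85 / 531.2626 ≈ -0.160

-0.160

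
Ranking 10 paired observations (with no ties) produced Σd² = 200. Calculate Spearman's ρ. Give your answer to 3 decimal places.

ρ = 1 − 6Σd² / [n(n²−1)] = 1 − 6×200 / (10×99)
  = 1 − 1200/990 = 1 − 1.2121 ≈ -0.212

-0.212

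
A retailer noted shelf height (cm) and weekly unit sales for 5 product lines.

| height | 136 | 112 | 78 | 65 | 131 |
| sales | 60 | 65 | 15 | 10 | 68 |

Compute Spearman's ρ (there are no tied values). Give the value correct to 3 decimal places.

0.700

Rank height: 5, 3, 2, 1, 4
Rank sales: 3, 4, 2, 1, 5
d = rank(height) − rank(sales): 2, -1, 0, 0, -1; Σd² = 6
ρ = 1 − 6Σd² / [n(n²−1)] = 1 − 6×6 / (5×24) = 1 − 36/120 ≈ 0.700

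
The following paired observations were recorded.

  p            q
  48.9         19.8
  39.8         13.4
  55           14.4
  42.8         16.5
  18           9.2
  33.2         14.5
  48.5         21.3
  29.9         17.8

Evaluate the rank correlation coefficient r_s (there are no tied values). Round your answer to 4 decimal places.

Rank p: 7, 4, 8, 5, 1, 3, 6, 2
Rank q: 7, 2, 3, 5, 1, 4, 8, 6
d = rank(p) − rank(q): 0, 2, 5, 0, 0, -1, -2, -4; Σd² = 50
ρ = 1 − 6Σd² / [n(n²−1)] = 1 − 6×50 / (8×63) = 1 − 300/504 ≈ 0.4048

0.4048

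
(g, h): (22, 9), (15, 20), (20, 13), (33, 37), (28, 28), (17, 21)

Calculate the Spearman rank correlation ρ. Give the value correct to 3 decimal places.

Rank g: 4, 1, 3, 6, 5, 2
Rank h: 1, 3, 2, 6, 5, 4
d = rank(g) − rank(h): 3, -2, 1, 0, 0, -2; Σd² = 18
ρ = 1 − 6Σd² / [n(n²−1)] = 1 − 6×18 / (6×35) = 1 − 108/210 ≈ 0.486

0.486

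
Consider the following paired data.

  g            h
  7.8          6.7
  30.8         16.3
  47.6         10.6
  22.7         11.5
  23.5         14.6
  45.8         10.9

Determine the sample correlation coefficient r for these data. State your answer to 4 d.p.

n = 6, Σg = 178.2, Σh = 70.6, Σg² = 6440.42, Σh² = 887.16, Σgh = 2162.23
nΣgh − ΣgΣh = 12973.38 − 12580.92 = 392.46
nΣg² − (Σg)² = 38642.52 − 31755.24 = 6887.28; nΣh² − (Σh)² = 5322.96 − 4984.36 = 338.6
r = 392.46 / √(6887.28 × 338.6) = 392.46 / 1527.0995 ≈ 0.2570

0.2570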